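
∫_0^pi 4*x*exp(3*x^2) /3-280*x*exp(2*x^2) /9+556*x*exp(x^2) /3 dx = 2402/9 + 2*exp(pi^2) + 2*(-4 + exp(pi^2)/3)^2 + 6*(-4 + exp(pi^2)/3)^3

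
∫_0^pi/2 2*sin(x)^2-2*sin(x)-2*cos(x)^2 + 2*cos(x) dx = 0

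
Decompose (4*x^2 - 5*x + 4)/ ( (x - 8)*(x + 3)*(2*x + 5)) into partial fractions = -166/(21*(2*x + 5)) + 5/(x + 3) + 20/(21*(x - 8))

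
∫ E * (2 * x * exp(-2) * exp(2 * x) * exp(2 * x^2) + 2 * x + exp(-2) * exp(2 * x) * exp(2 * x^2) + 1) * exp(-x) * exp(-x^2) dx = 2*sinh(x^2 + x - 1) + C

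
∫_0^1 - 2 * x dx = -1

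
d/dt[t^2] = 2*t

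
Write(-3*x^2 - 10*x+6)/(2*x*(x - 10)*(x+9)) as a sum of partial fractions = -49/(114*(x + 9)) - 197/(190*(x - 10)) - 1/(30*x)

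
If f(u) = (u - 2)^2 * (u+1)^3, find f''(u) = 20*u^3 - 12*u^2 - 30*u + 2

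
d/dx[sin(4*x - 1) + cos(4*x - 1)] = -4*sin(4*x - 1) + 4*cos(4*x - 1)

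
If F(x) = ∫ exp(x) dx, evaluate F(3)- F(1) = -E + exp(3)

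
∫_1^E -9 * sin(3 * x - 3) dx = -3 + 3*cos(3 - 3*E)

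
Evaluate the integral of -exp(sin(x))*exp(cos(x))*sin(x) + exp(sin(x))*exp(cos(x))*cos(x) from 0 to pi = -E + exp(-1)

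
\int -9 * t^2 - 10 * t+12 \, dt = -3*t^3 - 5*t^2 + 12*t + C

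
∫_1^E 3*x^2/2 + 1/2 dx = -1 + E/2 + exp(3)/2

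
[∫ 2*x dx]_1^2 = 3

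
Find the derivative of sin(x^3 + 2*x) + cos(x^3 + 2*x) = -3*x^2*sin(x^3 + 2*x) + 3*x^2*cos(x^3 + 2*x) - 2*sin(x^3 + 2*x) + 2*cos(x^3 + 2*x)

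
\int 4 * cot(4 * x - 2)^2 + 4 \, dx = -cot(4*x - 2) + C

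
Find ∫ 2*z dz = z^2 + C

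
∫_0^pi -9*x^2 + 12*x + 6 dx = -3*pi*(-2*pi - 2 + pi^2)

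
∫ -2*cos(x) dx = -2*sin(x) + C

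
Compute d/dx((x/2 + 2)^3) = 3*x^2/8 + 3*x + 6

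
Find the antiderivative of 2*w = w^2 + C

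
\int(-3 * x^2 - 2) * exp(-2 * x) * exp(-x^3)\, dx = exp(-x*(x^2 + 2)) + C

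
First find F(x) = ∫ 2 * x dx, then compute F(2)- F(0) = 4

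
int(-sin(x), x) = cos(x) + C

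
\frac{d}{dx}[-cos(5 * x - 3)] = 5*sin(5*x - 3)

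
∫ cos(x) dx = sin(x) + C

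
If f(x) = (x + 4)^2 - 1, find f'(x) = 2*x + 8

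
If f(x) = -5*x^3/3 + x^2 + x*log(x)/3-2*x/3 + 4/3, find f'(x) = -5*x^2 + 2*x + log(x)/3 - 1/3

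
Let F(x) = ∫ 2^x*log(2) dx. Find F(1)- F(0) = 1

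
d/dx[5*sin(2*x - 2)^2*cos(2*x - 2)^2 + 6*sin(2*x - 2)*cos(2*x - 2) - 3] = 5*sin(8*x - 8) + 12*cos(4*x - 4)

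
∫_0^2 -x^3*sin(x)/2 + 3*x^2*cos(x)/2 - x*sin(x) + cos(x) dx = 6*cos(2)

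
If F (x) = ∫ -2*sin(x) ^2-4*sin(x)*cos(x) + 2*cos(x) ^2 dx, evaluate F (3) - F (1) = sqrt(2)*(-sin(pi/4 + 2) + sin(pi/4 + 6))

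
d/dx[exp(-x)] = -exp(-x)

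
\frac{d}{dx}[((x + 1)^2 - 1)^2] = 4*x^3 + 12*x^2 + 8*x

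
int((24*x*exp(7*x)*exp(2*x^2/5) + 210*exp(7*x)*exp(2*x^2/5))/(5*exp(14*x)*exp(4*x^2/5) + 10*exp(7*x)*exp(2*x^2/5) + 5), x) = 6*(2*exp(x*(2*x + 35)/5) + 1)/(exp(x*(2*x + 35)/5) + 1) + C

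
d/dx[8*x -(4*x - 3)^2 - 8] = 32 - 32*x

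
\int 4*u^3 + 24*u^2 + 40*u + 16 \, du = u^4 + 8*u^3 + 20*u^2 + 16*u + C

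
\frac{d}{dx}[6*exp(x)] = 6*exp(x)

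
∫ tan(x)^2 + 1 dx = tan(x) + C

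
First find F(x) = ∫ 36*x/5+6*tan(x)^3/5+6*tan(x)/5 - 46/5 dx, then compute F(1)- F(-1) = -92/5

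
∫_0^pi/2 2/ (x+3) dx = -2*log(3) + 2*log(pi/2 + 3)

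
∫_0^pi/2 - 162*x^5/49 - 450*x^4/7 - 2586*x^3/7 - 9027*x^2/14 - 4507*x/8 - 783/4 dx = -3*(3*pi^3/56 + 4 + 27*pi/8 + 5*pi^2/4)^2 - 25*pi^2/4 - 135*pi/8 - 15*pi^3/56 + 48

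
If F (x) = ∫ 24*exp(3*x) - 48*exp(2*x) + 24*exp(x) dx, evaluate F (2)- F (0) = (-2 + 2*exp(2))^3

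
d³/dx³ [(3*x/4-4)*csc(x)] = (3*x*cos(x)/(4*sin(x)) - 9*x*cos(x)/(2*sin(x)^3) - 9/4 - 4*cos(x)/sin(x) + 9/(2*sin(x)^2) + 24*cos(x)/sin(x)^3)/sin(x)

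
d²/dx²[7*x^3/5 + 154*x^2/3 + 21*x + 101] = 42*x/5 + 308/3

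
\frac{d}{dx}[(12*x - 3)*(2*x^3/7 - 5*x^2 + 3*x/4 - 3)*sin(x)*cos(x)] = 24*x^4*cos(2*x)/7 + 48*x^3*sin(2*x)/7 - 426*x^3*cos(2*x)/7 - 639*x^2*sin(2*x)/7 + 24*x^2*cos(2*x) + 24*x*sin(2*x) - 153*x*cos(2*x)/4 - 153*sin(2*x)/8 + 9*cos(2*x)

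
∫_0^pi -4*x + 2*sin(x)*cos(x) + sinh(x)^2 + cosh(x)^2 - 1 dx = -2*pi^2 - pi + sinh(2*pi)/2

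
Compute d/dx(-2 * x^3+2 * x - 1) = 2 - 6*x^2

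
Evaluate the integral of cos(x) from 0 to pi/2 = 1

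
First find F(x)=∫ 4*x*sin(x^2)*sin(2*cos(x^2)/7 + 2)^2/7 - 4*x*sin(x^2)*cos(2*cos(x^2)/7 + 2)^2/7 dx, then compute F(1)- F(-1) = 0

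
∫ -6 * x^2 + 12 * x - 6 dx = -2*x^3 + 6*x^2 - 6*x + C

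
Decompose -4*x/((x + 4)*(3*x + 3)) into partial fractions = -16/(9*(x + 4)) + 4/(9*(x + 1))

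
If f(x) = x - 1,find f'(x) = 1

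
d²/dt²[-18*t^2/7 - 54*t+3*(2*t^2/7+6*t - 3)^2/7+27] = 144*t^2/343 + 432*t/49 + 1188/49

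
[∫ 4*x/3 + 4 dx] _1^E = -14/3 + 2*E*(E/3 + 2)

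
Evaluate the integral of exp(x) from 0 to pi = -1 + exp(pi)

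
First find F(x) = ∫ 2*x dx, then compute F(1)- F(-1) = 0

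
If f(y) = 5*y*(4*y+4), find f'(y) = 40*y + 20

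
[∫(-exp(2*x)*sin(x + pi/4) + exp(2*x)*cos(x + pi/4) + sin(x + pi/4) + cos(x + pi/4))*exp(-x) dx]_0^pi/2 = -sqrt(2)*(-exp(-pi/2) + exp(pi/2))/2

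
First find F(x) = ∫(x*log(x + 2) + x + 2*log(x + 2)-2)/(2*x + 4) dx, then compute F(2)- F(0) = log(2)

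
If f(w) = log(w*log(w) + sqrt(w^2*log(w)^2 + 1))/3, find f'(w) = (w*log(w)^2 + w*log(w) + sqrt(w^2*log(w)^2 + 1)*log(w) + sqrt(w^2*log(w)^2 + 1))/(3*w^2*log(w)^2 + 3*w*sqrt(w^2*log(w)^2 + 1)*log(w) + 3)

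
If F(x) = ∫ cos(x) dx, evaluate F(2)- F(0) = sin(2)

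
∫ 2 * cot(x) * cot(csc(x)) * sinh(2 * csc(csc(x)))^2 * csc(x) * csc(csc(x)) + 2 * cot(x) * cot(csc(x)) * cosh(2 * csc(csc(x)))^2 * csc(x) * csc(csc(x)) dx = sinh(4*csc(csc(x)))/2 + C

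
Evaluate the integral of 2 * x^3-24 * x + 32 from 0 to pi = (-2 + pi)^3*(pi/2 + 3) + 24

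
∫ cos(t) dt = sin(t) + C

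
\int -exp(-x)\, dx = exp(-x) + C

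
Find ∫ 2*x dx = x^2 + C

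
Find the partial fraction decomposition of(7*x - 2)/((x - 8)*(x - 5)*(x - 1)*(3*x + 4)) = 153/(1862*(3*x + 4)) + 5/(196*(x - 1)) - 11/(76*(x - 5)) + 9/(98*(x - 8))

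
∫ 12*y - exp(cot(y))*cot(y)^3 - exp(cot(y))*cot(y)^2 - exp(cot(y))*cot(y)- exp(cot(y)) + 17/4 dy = 6*y^2 + 17*y/4 + exp(cot(y))*cot(y) + C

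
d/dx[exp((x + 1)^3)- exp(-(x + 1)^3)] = (3*x^2*exp(2*x^3 + 6*x^2 + 6*x + 2) + 3*x^2 + 6*x*exp(2*x^3 + 6*x^2 + 6*x + 2) + 6*x + 3*exp(2*x^3 + 6*x^2 + 6*x + 2) + 3)*exp(-x^3 - 3*x^2 - 3*x - 1)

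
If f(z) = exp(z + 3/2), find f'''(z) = exp(z + 3/2)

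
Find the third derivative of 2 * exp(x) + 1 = 2*exp(x)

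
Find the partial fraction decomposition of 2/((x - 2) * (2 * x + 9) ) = -4/(13*(2*x + 9)) + 2/(13*(x - 2))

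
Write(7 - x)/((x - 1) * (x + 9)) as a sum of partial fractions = -8/(5*(x + 9)) + 3/(5*(x - 1))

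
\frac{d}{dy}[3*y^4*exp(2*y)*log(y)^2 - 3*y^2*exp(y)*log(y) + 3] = 6*y^4*exp(2*y)*log(y)^2 + 12*y^3*exp(2*y)*log(y)^2 + 6*y^3*exp(2*y)*log(y) - 3*y^2*exp(y)*log(y) - 6*y*exp(y)*log(y) - 3*y*exp(y)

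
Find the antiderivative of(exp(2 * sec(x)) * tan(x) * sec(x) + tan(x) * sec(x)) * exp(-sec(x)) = 2*sinh(1/cos(x)) + C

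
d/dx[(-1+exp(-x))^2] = (2*exp(x) - 2)*exp(-2*x)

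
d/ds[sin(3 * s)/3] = cos(3*s)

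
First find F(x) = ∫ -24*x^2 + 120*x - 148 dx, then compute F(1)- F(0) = -96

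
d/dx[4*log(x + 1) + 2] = 4/(x + 1)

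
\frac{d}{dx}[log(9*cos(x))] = -tan(x)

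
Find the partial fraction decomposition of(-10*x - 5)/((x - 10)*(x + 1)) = -5/(11*(x + 1)) - 105/(11*(x - 10))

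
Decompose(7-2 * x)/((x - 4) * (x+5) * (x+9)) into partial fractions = 25/(52*(x + 9)) - 17/(36*(x + 5)) - 1/(117*(x - 4))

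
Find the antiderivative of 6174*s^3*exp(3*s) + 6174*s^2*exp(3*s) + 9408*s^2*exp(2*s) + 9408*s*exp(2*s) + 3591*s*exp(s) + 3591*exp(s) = 21*s*(98*s^2*exp(2*s) + 224*s*exp(s) + 171)*exp(s) + C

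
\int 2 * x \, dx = x^2 + C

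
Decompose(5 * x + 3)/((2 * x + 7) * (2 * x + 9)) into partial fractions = 39/(4*(2*x + 9)) - 29/(4*(2*x + 7))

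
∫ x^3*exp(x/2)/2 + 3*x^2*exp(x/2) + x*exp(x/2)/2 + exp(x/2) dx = x*(x^2 + 1)*exp(x/2) + C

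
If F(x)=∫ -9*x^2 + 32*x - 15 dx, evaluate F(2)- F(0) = 10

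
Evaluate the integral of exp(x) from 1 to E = -E + exp(E)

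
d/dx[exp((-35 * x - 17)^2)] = 2450*x*exp(1225*x^2 + 1190*x + 289) + 1190*exp(1225*x^2 + 1190*x + 289)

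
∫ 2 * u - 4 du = u^2 - 4*u + C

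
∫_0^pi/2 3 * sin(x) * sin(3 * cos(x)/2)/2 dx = 1 - cos(3/2)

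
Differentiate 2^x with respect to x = 2^x*log(2)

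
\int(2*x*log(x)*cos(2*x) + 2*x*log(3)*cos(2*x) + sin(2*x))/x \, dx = log(3*x)*sin(2*x) + C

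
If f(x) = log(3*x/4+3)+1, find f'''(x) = 2/(x^3 + 12*x^2 + 48*x + 64)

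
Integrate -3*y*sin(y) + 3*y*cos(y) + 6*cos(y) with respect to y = 3*sqrt(2)*(y + 1)*sin(y + pi/4) + C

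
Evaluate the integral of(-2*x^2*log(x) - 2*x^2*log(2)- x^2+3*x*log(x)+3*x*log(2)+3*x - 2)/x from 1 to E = (-exp(2) - 2 + 3*E)*log(2*E)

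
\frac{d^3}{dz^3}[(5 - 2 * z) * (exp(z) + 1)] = -2*z*exp(z) - exp(z)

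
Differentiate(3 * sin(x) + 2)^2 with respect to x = 6*(3*sin(x) + 2)*cos(x)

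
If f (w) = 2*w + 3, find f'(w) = 2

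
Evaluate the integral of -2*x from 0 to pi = -pi^2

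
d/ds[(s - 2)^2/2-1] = s - 2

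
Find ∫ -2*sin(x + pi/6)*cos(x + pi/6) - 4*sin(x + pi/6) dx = (cos(x + pi/6) + 2)^2 + C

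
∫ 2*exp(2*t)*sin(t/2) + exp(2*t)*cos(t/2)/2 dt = exp(2*t)*sin(t/2) + C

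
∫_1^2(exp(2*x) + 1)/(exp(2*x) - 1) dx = -log(E - exp(-1)) + log(-exp(-2) + exp(2))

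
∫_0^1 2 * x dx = 1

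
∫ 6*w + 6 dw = 3*w^2 + 6*w + C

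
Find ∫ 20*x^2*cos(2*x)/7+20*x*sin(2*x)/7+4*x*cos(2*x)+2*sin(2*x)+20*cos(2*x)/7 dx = (10*x^2/7 + 2*x + 10/7)*sin(2*x) + C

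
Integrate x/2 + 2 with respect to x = x^2/4 + 2*x + C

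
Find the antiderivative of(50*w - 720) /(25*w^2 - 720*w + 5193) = log((5*w - 72)^2/9 + 1) + C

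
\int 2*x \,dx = x^2 + C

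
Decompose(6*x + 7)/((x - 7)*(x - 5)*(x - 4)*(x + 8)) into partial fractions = 41/(2340*(x + 8)) + 31/(36*(x - 4)) - 37/(26*(x - 5)) + 49/(90*(x - 7))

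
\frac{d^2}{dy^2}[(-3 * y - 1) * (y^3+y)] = -36*y^2 - 6*y - 6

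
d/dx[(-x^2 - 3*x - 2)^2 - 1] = 4*x^3 + 18*x^2 + 26*x + 12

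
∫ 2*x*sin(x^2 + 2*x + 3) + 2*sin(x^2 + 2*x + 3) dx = -cos((x + 1)^2 + 2) + C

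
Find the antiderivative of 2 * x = x^2 + C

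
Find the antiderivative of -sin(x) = cos(x) + C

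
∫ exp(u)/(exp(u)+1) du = log(exp(u) + 1) + C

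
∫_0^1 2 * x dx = 1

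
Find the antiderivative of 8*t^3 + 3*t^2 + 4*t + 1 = 2*t^4 + t^3 + 2*t^2 + t + C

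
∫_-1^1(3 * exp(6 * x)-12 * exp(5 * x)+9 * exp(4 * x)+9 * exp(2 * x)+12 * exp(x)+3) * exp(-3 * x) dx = (-2 - exp(-1) + E)^3 - (-E - 2 + exp(-1))^3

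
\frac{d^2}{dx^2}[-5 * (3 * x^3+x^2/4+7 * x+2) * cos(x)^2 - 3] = 30*x^3*cos(2*x) + 90*x^2*sin(2*x) + 5*x^2*cos(2*x)/2 + 5*x*sin(2*x) + 25*x*cos(2*x) - 45*x + 70*sin(2*x) + 75*cos(2*x)/4 - 5/4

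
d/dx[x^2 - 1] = 2*x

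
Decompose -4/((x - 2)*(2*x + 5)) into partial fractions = 8/(9*(2*x + 5)) - 4/(9*(x - 2))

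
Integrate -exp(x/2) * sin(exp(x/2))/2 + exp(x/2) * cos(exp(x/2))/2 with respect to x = sqrt(2)*sin(exp(x/2) + pi/4) + C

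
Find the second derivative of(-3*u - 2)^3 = -162*u - 108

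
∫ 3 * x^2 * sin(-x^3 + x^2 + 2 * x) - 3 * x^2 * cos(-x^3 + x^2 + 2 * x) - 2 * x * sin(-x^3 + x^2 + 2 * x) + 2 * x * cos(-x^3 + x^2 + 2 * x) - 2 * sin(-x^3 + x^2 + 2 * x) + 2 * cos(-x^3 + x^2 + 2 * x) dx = sin(x*(-x^2 + x + 2)) + cos(x*(-x^2 + x + 2)) + C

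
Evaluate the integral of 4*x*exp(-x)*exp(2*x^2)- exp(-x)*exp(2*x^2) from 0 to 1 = -1 + E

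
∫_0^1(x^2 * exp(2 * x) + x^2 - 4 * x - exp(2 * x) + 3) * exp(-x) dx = 0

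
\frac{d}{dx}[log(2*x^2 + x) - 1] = (4*x + 1)/(2*x^2 + x)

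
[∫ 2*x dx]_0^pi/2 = pi^2/4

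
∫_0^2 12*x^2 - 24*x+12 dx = 8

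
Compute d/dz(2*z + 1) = 2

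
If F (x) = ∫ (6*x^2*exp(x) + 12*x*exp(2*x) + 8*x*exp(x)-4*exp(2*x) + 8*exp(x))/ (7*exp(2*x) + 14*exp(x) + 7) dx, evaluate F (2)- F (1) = -2*E/(1 + E) + 4*exp(2)/(1 + exp(2))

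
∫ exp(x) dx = exp(x) + C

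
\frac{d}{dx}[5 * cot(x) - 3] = -5/sin(x)^2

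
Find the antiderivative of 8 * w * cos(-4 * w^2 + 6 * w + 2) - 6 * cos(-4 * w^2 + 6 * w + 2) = -sin(-4*w^2 + 6*w + 2) + C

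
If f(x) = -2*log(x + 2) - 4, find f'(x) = -2/(x + 2)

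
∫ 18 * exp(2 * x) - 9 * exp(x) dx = 9*(exp(x) - 1)*exp(x) + C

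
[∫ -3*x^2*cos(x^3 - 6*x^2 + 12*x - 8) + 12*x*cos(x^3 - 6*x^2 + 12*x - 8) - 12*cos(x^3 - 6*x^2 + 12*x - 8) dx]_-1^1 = -sin(27) + sin(1)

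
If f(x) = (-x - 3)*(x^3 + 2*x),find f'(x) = -4*x^3 - 9*x^2 - 4*x - 6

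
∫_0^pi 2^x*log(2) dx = -1 + 2^pi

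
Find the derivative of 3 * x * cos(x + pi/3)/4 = -3*x*sin(x + pi/3)/4 + 3*cos(x + pi/3)/4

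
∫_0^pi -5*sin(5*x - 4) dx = -2*cos(4)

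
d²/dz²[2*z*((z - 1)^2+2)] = 12*z - 8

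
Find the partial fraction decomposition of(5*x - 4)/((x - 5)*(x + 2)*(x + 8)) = -22/(39*(x + 8)) + 1/(3*(x + 2)) + 3/(13*(x - 5))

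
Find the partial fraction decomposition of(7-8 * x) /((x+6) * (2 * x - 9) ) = -58/(21*(2*x - 9)) - 55/(21*(x + 6))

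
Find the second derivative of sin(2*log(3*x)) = -2*(2*sin(2*(log(x) + log(3))) + cos(2*(log(x) + log(3))))/x^2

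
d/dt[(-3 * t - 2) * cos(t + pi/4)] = 3*t*sin(t + pi/4) + 2*sin(t + pi/4) - 3*cos(t + pi/4)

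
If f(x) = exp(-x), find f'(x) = -exp(-x)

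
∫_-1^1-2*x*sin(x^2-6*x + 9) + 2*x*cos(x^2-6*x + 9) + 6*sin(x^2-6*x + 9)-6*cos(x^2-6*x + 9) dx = sin(4) + cos(4) - sin(16) - cos(16)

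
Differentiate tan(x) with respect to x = cos(x)^(-2)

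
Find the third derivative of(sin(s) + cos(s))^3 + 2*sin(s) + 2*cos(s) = -sqrt(2)*(27*sin(3*s + pi/4) + 7*cos(s + pi/4))/2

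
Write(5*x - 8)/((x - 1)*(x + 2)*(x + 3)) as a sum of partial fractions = -23/(4*(x + 3)) + 6/(x + 2) - 1/(4*(x - 1))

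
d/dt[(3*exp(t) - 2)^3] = 81*exp(3*t) - 108*exp(2*t) + 36*exp(t)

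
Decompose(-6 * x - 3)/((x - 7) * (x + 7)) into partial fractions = -39/(14*(x + 7)) - 45/(14*(x - 7))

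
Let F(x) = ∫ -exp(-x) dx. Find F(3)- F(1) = -exp(-1) + exp(-3)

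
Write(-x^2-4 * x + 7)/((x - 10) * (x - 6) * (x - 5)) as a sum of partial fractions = -38/(5*(x - 5)) + 53/(4*(x - 6)) - 133/(20*(x - 10))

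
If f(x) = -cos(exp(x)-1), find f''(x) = (exp(x)*cos(exp(x) - 1) + sin(exp(x) - 1))*exp(x)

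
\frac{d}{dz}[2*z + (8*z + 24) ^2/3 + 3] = 128*z/3 + 130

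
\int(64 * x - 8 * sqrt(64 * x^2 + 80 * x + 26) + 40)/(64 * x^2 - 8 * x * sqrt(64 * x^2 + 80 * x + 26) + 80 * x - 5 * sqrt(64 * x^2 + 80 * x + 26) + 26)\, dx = log(-8*x + sqrt((8*x + 5)^2 + 1) - 5) + C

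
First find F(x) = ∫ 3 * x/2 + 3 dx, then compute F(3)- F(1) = 12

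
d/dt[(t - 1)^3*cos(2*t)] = (t - 1)^2*(-2*t*sin(2*t) + 2*sin(2*t) + 3*cos(2*t))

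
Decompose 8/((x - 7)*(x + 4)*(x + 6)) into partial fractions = 4/(13*(x + 6)) - 4/(11*(x + 4)) + 8/(143*(x - 7))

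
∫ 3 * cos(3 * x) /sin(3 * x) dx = log(2*sin(3*x)) + C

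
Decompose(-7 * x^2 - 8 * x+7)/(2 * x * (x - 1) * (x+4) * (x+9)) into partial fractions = 122/(225*(x + 9)) - 73/(200*(x + 4)) - 2/(25*(x - 1)) - 7/(72*x)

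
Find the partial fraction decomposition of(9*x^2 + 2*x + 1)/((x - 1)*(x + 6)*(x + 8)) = 187/(6*(x + 8)) - 313/(14*(x + 6)) + 4/(21*(x - 1))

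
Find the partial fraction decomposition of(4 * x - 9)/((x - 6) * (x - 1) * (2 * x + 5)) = -76/(119*(2*x + 5)) + 1/(7*(x - 1)) + 3/(17*(x - 6))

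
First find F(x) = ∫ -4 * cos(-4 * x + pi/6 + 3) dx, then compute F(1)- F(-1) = -sin(pi/6 + 7) + cos(1 + pi/3)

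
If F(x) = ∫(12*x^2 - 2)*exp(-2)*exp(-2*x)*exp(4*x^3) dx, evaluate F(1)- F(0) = 1 - exp(-2)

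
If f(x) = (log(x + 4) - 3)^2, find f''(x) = (8 - 2*log(x + 4))/(x^2 + 8*x + 16)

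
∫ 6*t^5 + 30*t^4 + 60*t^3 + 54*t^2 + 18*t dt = t^6 + 6*t^5 + 15*t^4 + 18*t^3 + 9*t^2 + C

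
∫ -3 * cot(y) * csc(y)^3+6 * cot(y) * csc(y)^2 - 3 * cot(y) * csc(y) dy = (csc(y) - 1)^3 + C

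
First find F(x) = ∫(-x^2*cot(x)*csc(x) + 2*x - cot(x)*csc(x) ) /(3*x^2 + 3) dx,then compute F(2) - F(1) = -csc(1)/3 - log(2)/3 + csc(2)/3 + log(5)/3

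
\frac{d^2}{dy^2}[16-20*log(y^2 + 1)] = (40*y^2 - 40)/(y^4 + 2*y^2 + 1)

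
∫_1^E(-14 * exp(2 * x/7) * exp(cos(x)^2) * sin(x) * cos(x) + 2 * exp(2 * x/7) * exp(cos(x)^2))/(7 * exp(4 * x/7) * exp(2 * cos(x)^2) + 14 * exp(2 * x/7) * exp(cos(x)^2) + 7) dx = -exp(9/7)/(exp(sin(1)^2) + exp(9/7)) + E*exp(2*E/7)/(exp(sin(E)^2) + E*exp(2*E/7))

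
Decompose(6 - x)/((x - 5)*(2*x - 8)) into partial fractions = -1/(x - 4) + 1/(2*(x - 5))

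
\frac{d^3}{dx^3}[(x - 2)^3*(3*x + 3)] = 72*x - 90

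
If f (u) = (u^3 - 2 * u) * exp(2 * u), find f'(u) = 2*u^3*exp(2*u) + 3*u^2*exp(2*u) - 4*u*exp(2*u) - 2*exp(2*u)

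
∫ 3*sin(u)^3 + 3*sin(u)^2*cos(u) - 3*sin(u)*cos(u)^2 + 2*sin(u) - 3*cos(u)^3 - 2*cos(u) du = -sqrt(2)*(sin(2*u) + 3)*sin(u + pi/4) + C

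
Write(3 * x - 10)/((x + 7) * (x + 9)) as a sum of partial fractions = 37/(2*(x + 9)) - 31/(2*(x + 7))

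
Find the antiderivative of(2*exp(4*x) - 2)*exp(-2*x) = 4*sinh(x)^2 + C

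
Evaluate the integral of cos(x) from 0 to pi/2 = 1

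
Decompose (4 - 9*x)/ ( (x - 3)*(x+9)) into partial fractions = -85/(12*(x + 9)) - 23/(12*(x - 3))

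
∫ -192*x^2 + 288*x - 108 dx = -64*x^3 + 144*x^2 - 108*x + C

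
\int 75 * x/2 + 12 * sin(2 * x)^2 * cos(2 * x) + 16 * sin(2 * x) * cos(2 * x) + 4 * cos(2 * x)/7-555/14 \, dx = 75*x^2/4 - 555*x/14 + 2*sin(2*x)^3 + 4*sin(2*x)^2 + 2*sin(2*x)/7 + C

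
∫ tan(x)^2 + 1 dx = tan(x) + C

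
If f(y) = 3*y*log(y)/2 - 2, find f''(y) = 3/(2*y)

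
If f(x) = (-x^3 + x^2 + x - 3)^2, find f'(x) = 6*x^5 - 10*x^4 - 4*x^3 + 24*x^2 - 10*x - 6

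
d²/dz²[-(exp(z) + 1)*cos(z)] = 2*exp(z)*sin(z) + cos(z)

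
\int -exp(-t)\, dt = exp(-t) + C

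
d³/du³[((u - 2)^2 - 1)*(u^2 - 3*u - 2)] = 24*u - 42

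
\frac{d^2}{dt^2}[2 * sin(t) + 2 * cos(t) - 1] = -2*sin(t) - 2*cos(t)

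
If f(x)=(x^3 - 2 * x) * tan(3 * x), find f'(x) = 3*x^3/cos(3*x)^2 + 3*x^2*tan(3*x) - 6*x/cos(3*x)^2 - 2*tan(3*x)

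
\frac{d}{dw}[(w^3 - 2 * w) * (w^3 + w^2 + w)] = 6*w^5 + 5*w^4 - 4*w^3 - 6*w^2 - 4*w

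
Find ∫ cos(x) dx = sin(x) + C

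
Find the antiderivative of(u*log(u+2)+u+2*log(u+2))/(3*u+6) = u*log(u + 2)/3 + C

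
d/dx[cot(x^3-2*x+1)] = (2 - 3*x^2)/sin(x^3 - 2*x + 1)^2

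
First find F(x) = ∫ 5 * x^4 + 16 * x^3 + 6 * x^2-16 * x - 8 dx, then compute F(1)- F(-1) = -10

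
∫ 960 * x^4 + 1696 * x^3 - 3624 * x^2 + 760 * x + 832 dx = 192*x^5 + 424*x^4 - 1208*x^3 + 380*x^2 + 832*x + C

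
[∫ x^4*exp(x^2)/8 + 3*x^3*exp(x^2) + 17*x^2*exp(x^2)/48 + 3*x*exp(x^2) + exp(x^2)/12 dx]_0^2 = 20*exp(4)/3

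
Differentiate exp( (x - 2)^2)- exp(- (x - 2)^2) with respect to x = (2*x*exp(2*x^2 - 8*x + 8) + 2*x - 4*exp(2*x^2 - 8*x + 8) - 4)*exp(-x^2 + 4*x - 4)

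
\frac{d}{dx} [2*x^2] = 4*x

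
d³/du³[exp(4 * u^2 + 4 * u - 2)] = 512*u^3*exp(4*u^2 + 4*u - 2) + 768*u^2*exp(4*u^2 + 4*u - 2) + 576*u*exp(4*u^2 + 4*u - 2) + 160*exp(4*u^2 + 4*u - 2)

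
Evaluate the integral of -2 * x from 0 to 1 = -1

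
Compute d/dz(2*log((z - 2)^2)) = 4/(z - 2)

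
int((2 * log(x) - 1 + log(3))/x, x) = (log(x) - 1)*log(3*x) + C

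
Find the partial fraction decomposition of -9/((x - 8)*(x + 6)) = 9/(14*(x + 6)) - 9/(14*(x - 8))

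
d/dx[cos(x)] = -sin(x)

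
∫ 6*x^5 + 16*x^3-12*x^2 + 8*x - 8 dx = x^6 + 4*x^4 - 4*x^3 + 4*x^2 - 8*x + C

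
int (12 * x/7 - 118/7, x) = 6*x^2/7 - 118*x/7 + C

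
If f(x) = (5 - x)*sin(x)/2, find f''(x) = x*sin(x)/2 - 5*sin(x)/2 - cos(x)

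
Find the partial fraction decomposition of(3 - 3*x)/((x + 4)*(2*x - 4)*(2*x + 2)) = 5/(24*(x + 4)) - 1/(6*(x + 1)) - 1/(24*(x - 2))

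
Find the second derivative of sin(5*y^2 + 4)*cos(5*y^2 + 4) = -200*y^2*sin(10*y^2 + 8) + 10*cos(10*y^2 + 8)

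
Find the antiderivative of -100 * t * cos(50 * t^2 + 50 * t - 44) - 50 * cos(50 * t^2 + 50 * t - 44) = -sin(50*t^2 + 50*t - 44) + C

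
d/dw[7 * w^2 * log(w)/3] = 14*w*log(w)/3 + 7*w/3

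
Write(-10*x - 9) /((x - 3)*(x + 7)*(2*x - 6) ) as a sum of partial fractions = 61/(200*(x + 7)) - 61/(200*(x - 3)) - 39/(20*(x - 3)^2)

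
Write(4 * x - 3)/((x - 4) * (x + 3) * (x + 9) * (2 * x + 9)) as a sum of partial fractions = -56/(153*(2*x + 9)) + 1/(18*(x + 9)) + 5/(42*(x + 3)) + 1/(119*(x - 4))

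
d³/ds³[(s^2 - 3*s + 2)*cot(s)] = -6*s^2*cot(s)^4 - 8*s^2*cot(s)^2 - 2*s^2 + 18*s*cot(s)^4 + 12*s*cot(s)^3 + 24*s*cot(s)^2 + 12*s*cot(s) + 6*s - 12*cot(s)^4 - 18*cot(s)^3 - 22*cot(s)^2 - 18*cot(s) - 10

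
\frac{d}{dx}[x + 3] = 1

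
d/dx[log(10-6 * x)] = 3/(3*x - 5)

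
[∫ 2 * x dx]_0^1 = 1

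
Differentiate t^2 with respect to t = 2*t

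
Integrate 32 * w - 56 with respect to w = 16*w^2 - 56*w + C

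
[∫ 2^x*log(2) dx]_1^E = -2 + 2^E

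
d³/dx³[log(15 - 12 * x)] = 128/(64*x^3 - 240*x^2 + 300*x - 125)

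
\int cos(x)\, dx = sin(x) + C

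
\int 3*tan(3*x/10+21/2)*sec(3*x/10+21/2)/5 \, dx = 2*sec(3*x/10 + 21/2) + C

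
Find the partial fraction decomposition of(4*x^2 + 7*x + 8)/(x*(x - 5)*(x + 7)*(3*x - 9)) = -31/(504*(x + 7)) - 13/(36*(x - 3)) + 143/(360*(x - 5)) + 8/(315*x)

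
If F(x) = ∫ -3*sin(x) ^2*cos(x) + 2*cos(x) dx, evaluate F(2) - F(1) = -2*sin(1) - sin(2)^3 + sin(1)^3 + 2*sin(2)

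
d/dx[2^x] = 2^x*log(2)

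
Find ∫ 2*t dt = t^2 + C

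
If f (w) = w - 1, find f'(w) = 1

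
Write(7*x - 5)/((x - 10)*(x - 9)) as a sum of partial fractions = -58/(x - 9) + 65/(x - 10)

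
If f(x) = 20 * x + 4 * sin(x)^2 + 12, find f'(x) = 4*sin(2*x) + 20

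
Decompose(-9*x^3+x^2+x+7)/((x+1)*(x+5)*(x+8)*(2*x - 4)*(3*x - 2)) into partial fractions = -441/(17680*(3*x - 2)) + 1557/(3640*(x + 8)) - 48/(119*(x + 5)) + 2/(105*(x + 1)) - 59/(1680*(x - 2))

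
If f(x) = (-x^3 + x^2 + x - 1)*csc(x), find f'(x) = (x^3*cos(x)/sin(x) - 3*x^2 - x^2*cos(x)/sin(x) + 2*x - x*cos(x)/sin(x) + 1 + cos(x)/sin(x))/sin(x)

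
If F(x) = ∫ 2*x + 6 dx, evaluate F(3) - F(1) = 20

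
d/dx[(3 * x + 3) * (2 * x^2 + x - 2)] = 18*x^2 + 18*x - 3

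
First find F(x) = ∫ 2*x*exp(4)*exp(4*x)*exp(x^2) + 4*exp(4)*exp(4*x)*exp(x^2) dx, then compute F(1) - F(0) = -exp(4) + exp(9)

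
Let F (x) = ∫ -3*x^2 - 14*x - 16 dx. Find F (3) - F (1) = -114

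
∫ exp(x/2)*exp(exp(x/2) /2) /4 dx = exp(exp(x/2)/2) + C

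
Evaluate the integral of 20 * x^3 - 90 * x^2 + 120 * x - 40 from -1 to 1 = -140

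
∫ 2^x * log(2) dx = 2^x + C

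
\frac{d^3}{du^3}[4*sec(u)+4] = 4*(-1 + 6/cos(u)^2)*sin(u)/cos(u)^2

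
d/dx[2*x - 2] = 2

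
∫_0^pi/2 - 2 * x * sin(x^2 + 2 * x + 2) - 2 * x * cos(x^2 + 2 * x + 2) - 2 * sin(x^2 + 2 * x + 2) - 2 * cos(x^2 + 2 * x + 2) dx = sin(2 + pi^2/4) - cos(2 + pi^2/4) - cos(2) + sin(2)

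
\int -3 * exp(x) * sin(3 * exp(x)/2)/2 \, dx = cos(3*exp(x)/2) + C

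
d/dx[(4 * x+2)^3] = 192*x^2 + 192*x + 48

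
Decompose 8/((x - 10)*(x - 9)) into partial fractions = -8/(x - 9) + 8/(x - 10)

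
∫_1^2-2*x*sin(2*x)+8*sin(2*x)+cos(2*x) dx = 3*cos(2) - 2*cos(4)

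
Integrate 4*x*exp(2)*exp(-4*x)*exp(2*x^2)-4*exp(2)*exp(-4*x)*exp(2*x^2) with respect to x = exp(2*(x - 1)^2) + C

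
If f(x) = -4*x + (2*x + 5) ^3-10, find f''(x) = 48*x + 120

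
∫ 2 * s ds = s^2 + C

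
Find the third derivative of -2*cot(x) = 12*cot(x)^4 + 16*cot(x)^2 + 4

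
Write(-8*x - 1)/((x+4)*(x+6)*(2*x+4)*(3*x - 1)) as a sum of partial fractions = -99/(3458*(3*x - 1)) - 47/(304*(x + 6)) + 31/(104*(x + 4)) - 15/(112*(x + 2))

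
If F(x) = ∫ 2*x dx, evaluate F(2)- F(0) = 4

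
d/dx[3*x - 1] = 3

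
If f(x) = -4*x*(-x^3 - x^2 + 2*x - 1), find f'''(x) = 96*x + 24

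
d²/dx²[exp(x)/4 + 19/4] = exp(x)/4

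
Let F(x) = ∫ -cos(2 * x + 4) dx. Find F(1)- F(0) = sin(4)/2 - sin(6)/2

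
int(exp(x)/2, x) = exp(x)/2 + C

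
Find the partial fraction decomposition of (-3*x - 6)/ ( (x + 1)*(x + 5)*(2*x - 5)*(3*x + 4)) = -54/(253*(3*x + 4)) - 36/(805*(2*x - 5)) - 3/(220*(x + 5)) + 3/(28*(x + 1))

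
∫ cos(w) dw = sin(w) + C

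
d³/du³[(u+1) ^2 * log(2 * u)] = (2*u^2 - 2*u + 2)/u^3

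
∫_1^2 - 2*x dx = -3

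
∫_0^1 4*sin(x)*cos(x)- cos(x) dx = -sin(1) - cos(2) + 1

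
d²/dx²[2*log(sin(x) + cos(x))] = -4/(sin(2*x) + 1)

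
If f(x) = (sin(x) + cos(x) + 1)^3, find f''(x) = -6*(3*sqrt(2)*sin(x)*cos(x + pi/4) + 4*cos(x) + 3)*sin(x)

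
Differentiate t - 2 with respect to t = 1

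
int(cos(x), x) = sin(x) + C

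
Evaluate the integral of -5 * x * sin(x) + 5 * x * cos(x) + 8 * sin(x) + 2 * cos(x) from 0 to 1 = 2*cos(1) + 2*sin(1) + 3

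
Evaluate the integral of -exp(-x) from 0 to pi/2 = -1 + exp(-pi/2)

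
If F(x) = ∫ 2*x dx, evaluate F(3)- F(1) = 8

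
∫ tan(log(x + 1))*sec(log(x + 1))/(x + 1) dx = sec(log(x + 1)) + C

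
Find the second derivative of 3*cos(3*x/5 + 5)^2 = -54*cos(6*x/5 + 10)/25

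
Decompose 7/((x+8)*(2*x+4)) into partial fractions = -7/(12*(x + 8)) + 7/(12*(x + 2))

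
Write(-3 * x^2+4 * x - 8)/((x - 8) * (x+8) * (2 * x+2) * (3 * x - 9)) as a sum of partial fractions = 29/(924*(x + 8)) - 5/(504*(x + 1)) + 23/(1320*(x - 3)) - 7/(180*(x - 8))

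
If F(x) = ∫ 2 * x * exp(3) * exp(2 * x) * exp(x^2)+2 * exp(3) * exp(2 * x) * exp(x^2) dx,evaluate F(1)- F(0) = -exp(3) + exp(6)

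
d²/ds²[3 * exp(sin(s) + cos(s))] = 3*(-sin(2*s) - sqrt(2)*sin(s + pi/4) + 1)*exp(sin(s))*exp(cos(s))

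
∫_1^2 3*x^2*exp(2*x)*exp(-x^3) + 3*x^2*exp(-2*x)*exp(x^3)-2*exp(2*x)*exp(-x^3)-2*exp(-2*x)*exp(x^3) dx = -exp(-1) - exp(-4) + E + exp(4)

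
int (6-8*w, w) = -4*w^2 + 6*w + C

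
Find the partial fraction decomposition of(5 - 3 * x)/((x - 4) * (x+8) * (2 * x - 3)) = -2/(95*(2*x - 3)) + 29/(228*(x + 8)) - 7/(60*(x - 4))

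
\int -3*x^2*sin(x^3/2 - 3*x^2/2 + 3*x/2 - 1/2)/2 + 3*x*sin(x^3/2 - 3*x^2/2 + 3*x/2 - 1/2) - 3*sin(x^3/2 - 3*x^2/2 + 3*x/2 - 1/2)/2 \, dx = cos((x - 1)^3/2) + C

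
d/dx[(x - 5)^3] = 3*x^2 - 30*x + 75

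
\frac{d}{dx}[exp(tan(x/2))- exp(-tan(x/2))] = (exp(tan(x/2)) + exp(-tan(x/2)))/(2*cos(x/2)^2)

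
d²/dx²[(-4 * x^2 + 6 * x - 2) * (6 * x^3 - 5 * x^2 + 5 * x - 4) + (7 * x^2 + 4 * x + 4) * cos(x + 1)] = -480*x^3 - 7*x^2*cos(x + 1) + 672*x^2 - 28*x*sin(x + 1) - 4*x*cos(x + 1) - 372*x - 8*sin(x + 1) + 10*cos(x + 1) + 112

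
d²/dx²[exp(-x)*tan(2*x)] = (8*tan(2*x)^3 - 4*tan(2*x)^2 + 9*tan(2*x) - 4)*exp(-x)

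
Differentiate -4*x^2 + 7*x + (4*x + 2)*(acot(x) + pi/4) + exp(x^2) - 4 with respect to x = (2*x^3*exp(x^2) - 8*x^3 + 4*x^2*acot(x) + pi*x^2 + 7*x^2 + 2*x*exp(x^2) - 12*x + 4*acot(x) + pi + 5)/(x^2 + 1)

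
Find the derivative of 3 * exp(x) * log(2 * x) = (3*x*exp(x)*log(x) + 3*x*exp(x)*log(2) + 3*exp(x))/x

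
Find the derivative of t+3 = 1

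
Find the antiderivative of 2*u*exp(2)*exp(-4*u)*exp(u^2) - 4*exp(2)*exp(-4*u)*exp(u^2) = exp((u - 2)^2 - 2) + C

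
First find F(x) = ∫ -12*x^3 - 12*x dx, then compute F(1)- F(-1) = 0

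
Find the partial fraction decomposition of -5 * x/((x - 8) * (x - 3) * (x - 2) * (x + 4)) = -5/(126*(x + 4)) - 5/(18*(x - 2)) + 3/(7*(x - 3)) - 1/(9*(x - 8))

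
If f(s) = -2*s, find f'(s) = -2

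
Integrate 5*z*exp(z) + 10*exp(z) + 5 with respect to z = 5*(z + 1)*(exp(z) + 1) + C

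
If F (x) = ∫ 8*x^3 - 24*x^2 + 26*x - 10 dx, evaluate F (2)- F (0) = 0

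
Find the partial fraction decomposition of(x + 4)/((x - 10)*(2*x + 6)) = -1/(26*(x + 3)) + 7/(13*(x - 10))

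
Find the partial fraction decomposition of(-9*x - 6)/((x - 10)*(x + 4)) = -15/(7*(x + 4)) - 48/(7*(x - 10))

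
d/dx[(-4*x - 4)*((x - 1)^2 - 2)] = -12*x^2 + 8*x + 12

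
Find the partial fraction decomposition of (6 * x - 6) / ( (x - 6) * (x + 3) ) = 8/(3*(x + 3)) + 10/(3*(x - 6))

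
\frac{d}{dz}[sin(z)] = cos(z)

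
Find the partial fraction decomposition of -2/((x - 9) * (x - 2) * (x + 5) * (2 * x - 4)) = 1/(686*(x + 5)) + 1/(49*(x - 2)^2) - 1/(686*(x - 9))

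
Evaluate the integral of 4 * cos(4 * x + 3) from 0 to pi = 0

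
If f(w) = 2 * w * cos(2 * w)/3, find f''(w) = -8*w*cos(2*w)/3 - 8*sin(2*w)/3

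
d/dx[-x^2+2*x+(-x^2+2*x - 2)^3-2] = -6*x^5 + 30*x^4 - 72*x^3 + 96*x^2 - 74*x + 26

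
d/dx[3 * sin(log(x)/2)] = 3*cos(log(x)/2)/(2*x)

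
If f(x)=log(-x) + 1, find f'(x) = 1/x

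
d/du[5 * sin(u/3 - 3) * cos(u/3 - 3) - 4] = 5*cos(2*u/3 - 6)/3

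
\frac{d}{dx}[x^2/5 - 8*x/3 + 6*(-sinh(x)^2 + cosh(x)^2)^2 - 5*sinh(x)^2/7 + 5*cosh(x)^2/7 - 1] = 2*x/5 - 8/3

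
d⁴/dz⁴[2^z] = 2^z*log(2)^4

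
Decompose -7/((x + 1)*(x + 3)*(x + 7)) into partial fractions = -7/(24*(x + 7)) + 7/(8*(x + 3)) - 7/(12*(x + 1))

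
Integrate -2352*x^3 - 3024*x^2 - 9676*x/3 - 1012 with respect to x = -588*x^4 - 1008*x^3 - 4838*x^2/3 - 1012*x + C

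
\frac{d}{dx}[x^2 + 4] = 2*x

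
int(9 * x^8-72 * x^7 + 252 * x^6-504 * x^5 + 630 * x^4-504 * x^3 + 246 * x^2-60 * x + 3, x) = x^9 - 9*x^8 + 36*x^7 - 84*x^6 + 126*x^5 - 126*x^4 + 82*x^3 - 30*x^2 + 3*x + C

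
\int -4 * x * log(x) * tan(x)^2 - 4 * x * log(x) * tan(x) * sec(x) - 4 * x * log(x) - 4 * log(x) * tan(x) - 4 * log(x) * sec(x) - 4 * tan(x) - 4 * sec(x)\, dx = -4*x*(tan(x) + sec(x))*log(x) + C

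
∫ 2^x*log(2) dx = 2^x + C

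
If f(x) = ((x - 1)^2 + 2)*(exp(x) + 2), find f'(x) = x^2*exp(x) + 4*x + exp(x) - 4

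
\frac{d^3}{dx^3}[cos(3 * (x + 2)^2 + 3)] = 216*x^3*sin(3*x^2 + 12*x + 15) + 1296*x^2*sin(3*x^2 + 12*x + 15) + 2592*x*sin(3*x^2 + 12*x + 15) - 108*x*cos(3*x^2 + 12*x + 15) + 1728*sin(3*x^2 + 12*x + 15) - 216*cos(3*x^2 + 12*x + 15)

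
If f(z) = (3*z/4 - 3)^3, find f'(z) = 81*z^2/64 - 81*z/8 + 81/4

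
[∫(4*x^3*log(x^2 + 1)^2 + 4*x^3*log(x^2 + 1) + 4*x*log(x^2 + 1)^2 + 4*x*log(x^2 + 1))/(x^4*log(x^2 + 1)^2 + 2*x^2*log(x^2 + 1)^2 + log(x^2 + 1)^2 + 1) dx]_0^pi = log(1 + (1 + pi^2)^2*log(1 + pi^2)^2)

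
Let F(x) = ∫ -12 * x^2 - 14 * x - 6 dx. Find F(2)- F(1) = -55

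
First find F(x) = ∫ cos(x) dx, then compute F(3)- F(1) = -sin(1) + sin(3)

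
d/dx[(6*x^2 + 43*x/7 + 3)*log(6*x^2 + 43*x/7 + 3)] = 12*x*log(6*x^2 + 43*x/7 + 3) + 12*x + 43*log(6*x^2 + 43*x/7 + 3)/7 + 43/7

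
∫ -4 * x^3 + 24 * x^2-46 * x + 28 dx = -x^4 + 8*x^3 - 23*x^2 + 28*x + C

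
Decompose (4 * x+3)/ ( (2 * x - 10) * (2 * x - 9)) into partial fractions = -21/(2*x - 9) + 23/(2*(x - 5))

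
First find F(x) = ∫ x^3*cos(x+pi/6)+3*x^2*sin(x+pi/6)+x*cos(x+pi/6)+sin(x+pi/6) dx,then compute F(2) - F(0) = 10*sin(pi/6 + 2)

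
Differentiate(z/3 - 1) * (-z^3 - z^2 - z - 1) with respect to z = -4*z^3/3 + 2*z^2 + 4*z/3 + 2/3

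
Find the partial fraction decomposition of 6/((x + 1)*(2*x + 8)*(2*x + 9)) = 12/(7*(2*x + 9)) - 1/(x + 4) + 1/(7*(x + 1))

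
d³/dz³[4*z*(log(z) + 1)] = -4/z^2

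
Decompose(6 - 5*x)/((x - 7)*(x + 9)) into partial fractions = -51/(16*(x + 9)) - 29/(16*(x - 7))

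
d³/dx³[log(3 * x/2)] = 2/x^3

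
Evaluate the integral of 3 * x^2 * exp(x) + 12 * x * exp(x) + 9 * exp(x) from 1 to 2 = -12*E + 27*exp(2)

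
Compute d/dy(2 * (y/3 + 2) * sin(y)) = 2*y*cos(y)/3 + 2*sin(y)/3 + 4*cos(y)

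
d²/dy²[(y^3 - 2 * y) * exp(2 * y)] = 4*y^3*exp(2*y) + 12*y^2*exp(2*y) - 2*y*exp(2*y) - 8*exp(2*y)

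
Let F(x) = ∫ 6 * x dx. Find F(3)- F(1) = 24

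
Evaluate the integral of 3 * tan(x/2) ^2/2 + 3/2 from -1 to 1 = 6*tan(1/2)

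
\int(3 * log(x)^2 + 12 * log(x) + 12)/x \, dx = (log(x) + 2)^3 + C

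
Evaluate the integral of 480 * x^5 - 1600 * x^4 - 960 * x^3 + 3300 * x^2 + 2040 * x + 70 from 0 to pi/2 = -35*pi - 10*pi^2 - 5 + 5*pi^3/2 + 5*(-7*pi - 2*pi^2 - 1 + pi^3/2)^2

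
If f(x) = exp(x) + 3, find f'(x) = exp(x)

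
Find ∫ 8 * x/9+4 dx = 4*x^2/9 + 4*x + C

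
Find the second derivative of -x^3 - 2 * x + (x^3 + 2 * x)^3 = 72*x^7 + 252*x^5 + 240*x^3 + 42*x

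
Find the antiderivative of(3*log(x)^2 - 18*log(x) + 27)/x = (log(x) - 3)^3 + C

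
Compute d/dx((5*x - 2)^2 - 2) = 50*x - 20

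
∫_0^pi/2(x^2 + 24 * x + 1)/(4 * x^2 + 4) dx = pi/8 + 3*log(1 + pi^2/4)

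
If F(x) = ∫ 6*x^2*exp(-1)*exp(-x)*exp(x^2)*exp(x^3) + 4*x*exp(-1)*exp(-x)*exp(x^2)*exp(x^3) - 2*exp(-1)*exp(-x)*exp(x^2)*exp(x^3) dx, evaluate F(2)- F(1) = -2 + 2*exp(9)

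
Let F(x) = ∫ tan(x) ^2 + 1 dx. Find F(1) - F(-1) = 2*tan(1)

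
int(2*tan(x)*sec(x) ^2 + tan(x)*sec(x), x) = (sec(x) + 1)*sec(x) + C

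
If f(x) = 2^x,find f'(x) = 2^x*log(2)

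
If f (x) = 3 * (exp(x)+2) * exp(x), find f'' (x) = 12*exp(2*x) + 6*exp(x)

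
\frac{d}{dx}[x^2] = 2*x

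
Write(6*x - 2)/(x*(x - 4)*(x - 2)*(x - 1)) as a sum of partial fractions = 4/(3*(x - 1)) - 5/(2*(x - 2)) + 11/(12*(x - 4)) + 1/(4*x)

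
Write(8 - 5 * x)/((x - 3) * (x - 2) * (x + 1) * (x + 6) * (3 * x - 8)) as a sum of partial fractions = 108/(143*(3*x - 8)) + 19/(4680*(x + 6)) - 13/(660*(x + 1)) - 1/(24*(x - 2)) - 7/(36*(x - 3))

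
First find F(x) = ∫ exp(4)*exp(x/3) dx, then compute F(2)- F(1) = -3*exp(13/3) + 3*exp(14/3)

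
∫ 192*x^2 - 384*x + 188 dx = 64*x^3 - 192*x^2 + 188*x + C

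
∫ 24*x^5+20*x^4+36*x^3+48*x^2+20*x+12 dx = 4*x^6 + 4*x^5 + 9*x^4 + 16*x^3 + 10*x^2 + 12*x + C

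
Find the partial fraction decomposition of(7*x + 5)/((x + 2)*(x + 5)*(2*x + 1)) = 2/(9*(2*x + 1)) - 10/(9*(x + 5)) + 1/(x + 2)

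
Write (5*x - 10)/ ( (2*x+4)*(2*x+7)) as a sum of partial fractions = 55/(6*(2*x + 7)) - 10/(3*(x + 2))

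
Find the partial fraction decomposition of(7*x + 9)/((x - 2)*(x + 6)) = 33/(8*(x + 6)) + 23/(8*(x - 2))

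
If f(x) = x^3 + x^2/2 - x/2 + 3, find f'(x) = 3*x^2 + x - 1/2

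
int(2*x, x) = x^2 + C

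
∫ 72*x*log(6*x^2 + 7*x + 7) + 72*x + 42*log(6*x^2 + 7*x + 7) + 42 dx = 6*(6*x^2 + 7*x + 7)*log(6*x^2 + 7*x + 7) + C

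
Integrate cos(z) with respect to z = sin(z) + C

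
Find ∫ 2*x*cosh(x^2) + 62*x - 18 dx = 31*x^2 - 18*x + sinh(x^2) + C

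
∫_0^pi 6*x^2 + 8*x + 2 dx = 2*pi*(1 + pi)^2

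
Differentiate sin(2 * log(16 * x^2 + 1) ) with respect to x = 64*x*cos(2*log(16*x^2 + 1))/(16*x^2 + 1)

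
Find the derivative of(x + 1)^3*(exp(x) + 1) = x^3*exp(x) + 6*x^2*exp(x) + 3*x^2 + 9*x*exp(x) + 6*x + 4*exp(x) + 3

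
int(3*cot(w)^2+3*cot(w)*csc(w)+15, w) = 12*w - 3*cot(w) - 3*csc(w) + C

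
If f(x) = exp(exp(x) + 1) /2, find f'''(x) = exp(x + exp(x) + 1)/2 + 3*exp(2*x + exp(x) + 1)/2 + exp(3*x + exp(x) + 1)/2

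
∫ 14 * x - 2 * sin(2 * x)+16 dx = 7*x^2 + 16*x + cos(2*x) + C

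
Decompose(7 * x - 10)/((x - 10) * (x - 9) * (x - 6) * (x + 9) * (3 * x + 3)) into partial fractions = -73/(123120*(x + 9)) + 17/(18480*(x + 1)) + 8/(945*(x - 6)) - 53/(1620*(x - 9)) + 5/(209*(x - 10))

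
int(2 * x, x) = x^2 + C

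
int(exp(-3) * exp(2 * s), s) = exp(2*s - 3)/2 + C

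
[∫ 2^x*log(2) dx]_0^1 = 1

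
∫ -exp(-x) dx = exp(-x) + C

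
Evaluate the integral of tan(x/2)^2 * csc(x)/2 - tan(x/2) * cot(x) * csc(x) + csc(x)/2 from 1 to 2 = -tan(1/2)*csc(1) + tan(1)*csc(2)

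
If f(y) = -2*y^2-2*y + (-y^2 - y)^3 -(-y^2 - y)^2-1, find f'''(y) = -120*y^3 - 180*y^2 - 96*y - 18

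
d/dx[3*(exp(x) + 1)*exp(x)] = 6*exp(2*x) + 3*exp(x)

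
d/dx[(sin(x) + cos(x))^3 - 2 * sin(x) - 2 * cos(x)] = sqrt(2)*(3*sin(3*x + pi/4) - cos(x + pi/4))/2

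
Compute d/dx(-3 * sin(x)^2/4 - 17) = -3*sin(2*x)/4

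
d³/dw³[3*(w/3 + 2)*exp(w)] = w*exp(w) + 9*exp(w)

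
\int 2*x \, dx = x^2 + C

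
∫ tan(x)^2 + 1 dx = tan(x) + C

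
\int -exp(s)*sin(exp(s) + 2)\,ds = cos(exp(s) + 2) + C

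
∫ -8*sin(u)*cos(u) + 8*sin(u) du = 4*(cos(u) - 1)^2 + C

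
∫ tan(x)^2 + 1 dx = tan(x) + C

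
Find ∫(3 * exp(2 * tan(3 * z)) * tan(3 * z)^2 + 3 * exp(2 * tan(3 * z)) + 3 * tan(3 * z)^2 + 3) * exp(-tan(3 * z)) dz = exp(tan(3*z)) - exp(-tan(3*z)) + C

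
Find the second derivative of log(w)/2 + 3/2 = -1/(2*w^2)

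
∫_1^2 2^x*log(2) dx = 2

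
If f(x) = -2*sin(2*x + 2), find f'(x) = -4*cos(2*x + 2)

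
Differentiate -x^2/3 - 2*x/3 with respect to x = -2*x/3 - 2/3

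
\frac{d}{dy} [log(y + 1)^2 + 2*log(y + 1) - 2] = (2*log(y + 1) + 2)/(y + 1)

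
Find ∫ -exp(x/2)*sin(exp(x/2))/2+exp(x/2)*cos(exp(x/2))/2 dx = sqrt(2)*sin(exp(x/2) + pi/4) + C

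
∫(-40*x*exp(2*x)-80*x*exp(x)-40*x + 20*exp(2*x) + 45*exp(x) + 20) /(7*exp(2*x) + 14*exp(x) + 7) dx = 5*(-4*x*(x - 1)*(exp(x) + 1) + exp(x))/(7*(exp(x) + 1)) + C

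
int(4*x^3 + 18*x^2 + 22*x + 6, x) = x^4 + 6*x^3 + 11*x^2 + 6*x + C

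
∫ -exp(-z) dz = exp(-z) + C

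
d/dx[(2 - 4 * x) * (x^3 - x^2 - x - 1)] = -16*x^3 + 18*x^2 + 4*x + 2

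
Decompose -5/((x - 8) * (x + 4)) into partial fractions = 5/(12*(x + 4)) - 5/(12*(x - 8))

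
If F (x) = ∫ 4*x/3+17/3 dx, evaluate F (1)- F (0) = 19/3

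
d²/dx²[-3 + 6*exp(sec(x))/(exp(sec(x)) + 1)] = 6*(-exp(1/cos(x))*sin(x)^2/cos(x)^3 - exp(1/cos(x)) + 2*exp(1/cos(x))/cos(x)^2 + sin(x)^2/cos(x)^3 - 1 + 2/cos(x)^2)*exp(1/cos(x))/((exp(1/cos(x)) + 1)^3*cos(x))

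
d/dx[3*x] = 3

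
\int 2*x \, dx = x^2 + C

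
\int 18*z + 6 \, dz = 9*z^2 + 6*z + C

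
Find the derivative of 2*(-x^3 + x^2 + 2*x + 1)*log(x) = (-6*x^3*log(x) - 2*x^3 + 4*x^2*log(x) + 2*x^2 + 4*x*log(x) + 4*x + 2)/x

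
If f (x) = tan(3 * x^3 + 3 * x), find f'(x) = 9*x^2*tan(3*x^3 + 3*x)^2 + 9*x^2 + 3*tan(3*x^3 + 3*x)^2 + 3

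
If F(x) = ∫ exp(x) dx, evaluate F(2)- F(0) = -1 + exp(2)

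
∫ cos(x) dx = sin(x) + C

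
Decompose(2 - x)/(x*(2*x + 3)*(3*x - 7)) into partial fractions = -3/(161*(3*x - 7)) + 14/(69*(2*x + 3)) - 2/(21*x)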